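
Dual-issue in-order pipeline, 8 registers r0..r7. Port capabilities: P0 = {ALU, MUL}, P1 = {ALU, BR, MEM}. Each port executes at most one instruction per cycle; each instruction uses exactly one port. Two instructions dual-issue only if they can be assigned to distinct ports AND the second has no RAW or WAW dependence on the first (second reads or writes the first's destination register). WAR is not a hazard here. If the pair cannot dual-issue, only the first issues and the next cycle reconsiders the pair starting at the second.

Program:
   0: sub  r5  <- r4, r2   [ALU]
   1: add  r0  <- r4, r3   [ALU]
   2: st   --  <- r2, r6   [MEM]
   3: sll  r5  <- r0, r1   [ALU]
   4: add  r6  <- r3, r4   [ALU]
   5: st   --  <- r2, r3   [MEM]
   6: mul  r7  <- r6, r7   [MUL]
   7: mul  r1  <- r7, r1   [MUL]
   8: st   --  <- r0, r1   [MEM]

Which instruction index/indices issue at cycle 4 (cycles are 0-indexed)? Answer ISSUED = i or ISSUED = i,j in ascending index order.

[0] i0,i1  sub/add  -- dual
[1] i2,i3  st/sll  -- dual
[2] i4,i5  add/st  -- dual
[3] i6  mul  -- no-port MUL/MUL
[4] i7  mul  -- RAW r1
[5] i8  st  -- tail

ISSUED = 7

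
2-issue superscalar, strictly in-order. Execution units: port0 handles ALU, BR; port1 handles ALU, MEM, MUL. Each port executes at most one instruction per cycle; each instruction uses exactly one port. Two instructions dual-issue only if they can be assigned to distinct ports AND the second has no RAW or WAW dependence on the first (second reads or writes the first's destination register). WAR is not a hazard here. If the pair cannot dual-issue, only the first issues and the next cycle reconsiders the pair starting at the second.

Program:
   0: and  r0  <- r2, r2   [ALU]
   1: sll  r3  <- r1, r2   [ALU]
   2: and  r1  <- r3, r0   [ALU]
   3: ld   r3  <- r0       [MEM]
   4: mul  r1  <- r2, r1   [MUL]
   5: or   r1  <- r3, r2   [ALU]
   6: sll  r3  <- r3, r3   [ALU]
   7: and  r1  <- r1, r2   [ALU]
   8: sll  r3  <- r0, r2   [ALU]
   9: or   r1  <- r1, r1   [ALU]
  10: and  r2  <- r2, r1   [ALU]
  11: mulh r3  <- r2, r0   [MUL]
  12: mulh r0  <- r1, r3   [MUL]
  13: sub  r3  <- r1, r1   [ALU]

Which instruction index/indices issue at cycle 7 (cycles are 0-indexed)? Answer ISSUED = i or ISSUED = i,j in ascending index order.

#0 head=0: and.ALU sll.ALU i0,i1 dual
#1 head=2: and.ALU ld.MEM i2,i3 dual
#2 head=4: mul.MUL i4 WAW r1
#3 head=5: or.ALU sll.ALU i5,i6 dual
#4 head=7: and.ALU sll.ALU i7,i8 dual
#5 head=9: or.ALU i9 RAW r1
#6 head=10: and.ALU i10 RAW r2
#7 head=11: mulh.MUL i11 no-port MUL/MUL
#8 head=12: mulh.MUL sub.ALU i12,i13 dual

ISSUED = 11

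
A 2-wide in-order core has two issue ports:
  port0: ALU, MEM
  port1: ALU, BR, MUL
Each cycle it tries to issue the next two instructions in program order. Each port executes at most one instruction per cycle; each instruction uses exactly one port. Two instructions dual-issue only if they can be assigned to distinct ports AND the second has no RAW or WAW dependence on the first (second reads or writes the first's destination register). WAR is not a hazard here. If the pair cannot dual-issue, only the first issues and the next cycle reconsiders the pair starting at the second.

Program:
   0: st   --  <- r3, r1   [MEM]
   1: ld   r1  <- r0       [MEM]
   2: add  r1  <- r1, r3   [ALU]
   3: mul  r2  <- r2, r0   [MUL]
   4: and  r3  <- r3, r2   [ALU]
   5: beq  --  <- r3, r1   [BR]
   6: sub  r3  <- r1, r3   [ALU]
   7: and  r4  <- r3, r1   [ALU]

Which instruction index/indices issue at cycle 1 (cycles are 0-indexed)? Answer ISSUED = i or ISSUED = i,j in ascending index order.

0. st.MEM @i0  | no-port MEM/MEM
1. ld.MEM @i1  | RAW+WAW r1
2. add.ALU;mul.MUL @i2/i3  | 2-wide
3. and.ALU @i4  | RAW r3
4. beq.BR;sub.ALU @i5/i6  | 2-wide
5. and.ALU @i7  | tail

ISSUED = 1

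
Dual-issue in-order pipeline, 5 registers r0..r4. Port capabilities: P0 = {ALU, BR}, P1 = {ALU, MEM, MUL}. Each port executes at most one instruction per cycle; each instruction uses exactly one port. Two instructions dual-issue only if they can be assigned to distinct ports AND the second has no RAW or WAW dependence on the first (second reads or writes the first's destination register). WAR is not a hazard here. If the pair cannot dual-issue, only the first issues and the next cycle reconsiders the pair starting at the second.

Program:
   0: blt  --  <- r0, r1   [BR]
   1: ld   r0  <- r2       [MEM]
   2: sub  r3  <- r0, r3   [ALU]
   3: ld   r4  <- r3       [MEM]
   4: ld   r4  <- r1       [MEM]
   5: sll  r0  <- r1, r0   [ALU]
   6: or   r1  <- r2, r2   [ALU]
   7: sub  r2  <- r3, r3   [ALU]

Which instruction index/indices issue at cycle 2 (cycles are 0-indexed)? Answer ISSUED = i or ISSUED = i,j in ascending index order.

ISSUED = 3

#0 head=0: blt.BR/ld.MEM i0/i1 dual
#1 head=2: sub.ALU i2 RAW r3
#2 head=3: ld.MEM i3 no-port MEM/MEM
#3 head=4: ld.MEM/sll.ALU i4/i5 dual
#4 head=6: or.ALU/sub.ALU i6/i7 dual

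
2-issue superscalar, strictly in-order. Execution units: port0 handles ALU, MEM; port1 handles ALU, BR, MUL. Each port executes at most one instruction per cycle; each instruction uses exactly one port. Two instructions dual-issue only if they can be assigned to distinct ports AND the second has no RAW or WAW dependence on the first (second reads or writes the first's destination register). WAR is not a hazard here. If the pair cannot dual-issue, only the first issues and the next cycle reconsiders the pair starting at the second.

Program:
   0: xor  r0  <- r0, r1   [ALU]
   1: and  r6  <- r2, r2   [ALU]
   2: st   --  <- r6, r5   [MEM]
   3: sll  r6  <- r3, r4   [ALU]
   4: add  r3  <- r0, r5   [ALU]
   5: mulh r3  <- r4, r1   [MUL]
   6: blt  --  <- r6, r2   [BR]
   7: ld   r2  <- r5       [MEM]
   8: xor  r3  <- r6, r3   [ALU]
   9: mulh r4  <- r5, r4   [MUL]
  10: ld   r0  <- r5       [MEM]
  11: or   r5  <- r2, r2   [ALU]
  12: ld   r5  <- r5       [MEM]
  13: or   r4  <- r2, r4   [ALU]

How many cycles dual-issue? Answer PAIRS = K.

PAIRS = 6

#0 head=0: xor and i0&i1 dual
#1 head=2: st sll i2&i3 dual
#2 head=4: add i4 WAW r3
#3 head=5: mulh i5 no-port MUL/BR
#4 head=6: blt ld i6&i7 dual
#5 head=8: xor mulh i8&i9 dual
#6 head=10: ld or i10&i11 dual
#7 head=12: ld or i12&i13 dual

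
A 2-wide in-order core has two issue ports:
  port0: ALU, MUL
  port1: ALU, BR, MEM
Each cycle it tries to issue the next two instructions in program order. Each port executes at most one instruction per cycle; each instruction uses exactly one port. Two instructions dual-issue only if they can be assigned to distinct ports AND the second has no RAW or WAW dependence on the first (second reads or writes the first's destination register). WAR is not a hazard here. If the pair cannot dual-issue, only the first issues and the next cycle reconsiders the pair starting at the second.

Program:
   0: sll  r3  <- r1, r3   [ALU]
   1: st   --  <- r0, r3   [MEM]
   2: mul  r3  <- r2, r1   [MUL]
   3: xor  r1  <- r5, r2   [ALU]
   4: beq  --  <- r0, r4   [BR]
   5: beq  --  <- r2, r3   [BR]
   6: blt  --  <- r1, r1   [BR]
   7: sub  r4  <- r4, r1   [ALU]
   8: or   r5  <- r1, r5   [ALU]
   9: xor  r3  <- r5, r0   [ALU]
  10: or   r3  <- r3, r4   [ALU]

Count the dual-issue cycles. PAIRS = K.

t=0 i0:sll ; RAW r3
t=1 i1/i2:st/mul ; pair
t=2 i3/i4:xor/beq ; pair
t=3 i5:beq ; no-port BR/BR
t=4 i6/i7:blt/sub ; pair
t=5 i8:or ; RAW r5
t=6 i9:xor ; RAW+WAW r3
t=7 i10:or ; tail

PAIRS = 3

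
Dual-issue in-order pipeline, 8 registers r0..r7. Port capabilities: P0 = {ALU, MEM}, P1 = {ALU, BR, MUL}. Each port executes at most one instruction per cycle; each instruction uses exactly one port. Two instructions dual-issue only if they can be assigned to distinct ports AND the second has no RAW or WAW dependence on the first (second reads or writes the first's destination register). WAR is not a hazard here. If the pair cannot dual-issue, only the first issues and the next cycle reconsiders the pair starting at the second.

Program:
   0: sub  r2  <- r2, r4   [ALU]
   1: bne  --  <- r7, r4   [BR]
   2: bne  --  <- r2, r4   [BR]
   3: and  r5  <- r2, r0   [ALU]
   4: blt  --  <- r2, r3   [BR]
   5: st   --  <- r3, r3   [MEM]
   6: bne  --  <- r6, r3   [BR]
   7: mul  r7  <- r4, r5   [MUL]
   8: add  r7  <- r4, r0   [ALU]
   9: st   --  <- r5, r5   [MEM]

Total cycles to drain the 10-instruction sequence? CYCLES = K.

0. sub.ALU+bne.BR @i0/i1  | dual
1. bne.BR+and.ALU @i2/i3  | dual
2. blt.BR+st.MEM @i4/i5  | dual
3. bne.BR @i6  | no-port BR/MUL
4. mul.MUL @i7  | WAW r7
5. add.ALU+st.MEM @i8/i9  | dual

CYCLES = 6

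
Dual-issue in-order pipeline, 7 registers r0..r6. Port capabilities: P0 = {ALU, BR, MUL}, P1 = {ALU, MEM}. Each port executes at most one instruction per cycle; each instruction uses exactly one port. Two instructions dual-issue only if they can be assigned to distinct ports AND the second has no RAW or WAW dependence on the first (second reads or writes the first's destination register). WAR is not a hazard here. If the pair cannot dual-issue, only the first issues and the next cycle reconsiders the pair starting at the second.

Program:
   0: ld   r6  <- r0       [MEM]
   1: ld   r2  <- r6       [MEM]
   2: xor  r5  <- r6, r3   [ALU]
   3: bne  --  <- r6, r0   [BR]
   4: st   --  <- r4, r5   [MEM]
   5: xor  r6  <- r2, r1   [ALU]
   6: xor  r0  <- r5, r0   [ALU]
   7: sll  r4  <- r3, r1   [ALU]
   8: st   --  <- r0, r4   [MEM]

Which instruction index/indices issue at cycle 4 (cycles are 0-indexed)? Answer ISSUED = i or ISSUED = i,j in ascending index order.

ISSUED = 7

0. ld @i0  | no-port MEM/MEM
1. ld xor @i1,i2  | 2-wide
2. bne st @i3,i4  | 2-wide
3. xor xor @i5,i6  | 2-wide
4. sll @i7  | RAW r4
5. st @i8  | tail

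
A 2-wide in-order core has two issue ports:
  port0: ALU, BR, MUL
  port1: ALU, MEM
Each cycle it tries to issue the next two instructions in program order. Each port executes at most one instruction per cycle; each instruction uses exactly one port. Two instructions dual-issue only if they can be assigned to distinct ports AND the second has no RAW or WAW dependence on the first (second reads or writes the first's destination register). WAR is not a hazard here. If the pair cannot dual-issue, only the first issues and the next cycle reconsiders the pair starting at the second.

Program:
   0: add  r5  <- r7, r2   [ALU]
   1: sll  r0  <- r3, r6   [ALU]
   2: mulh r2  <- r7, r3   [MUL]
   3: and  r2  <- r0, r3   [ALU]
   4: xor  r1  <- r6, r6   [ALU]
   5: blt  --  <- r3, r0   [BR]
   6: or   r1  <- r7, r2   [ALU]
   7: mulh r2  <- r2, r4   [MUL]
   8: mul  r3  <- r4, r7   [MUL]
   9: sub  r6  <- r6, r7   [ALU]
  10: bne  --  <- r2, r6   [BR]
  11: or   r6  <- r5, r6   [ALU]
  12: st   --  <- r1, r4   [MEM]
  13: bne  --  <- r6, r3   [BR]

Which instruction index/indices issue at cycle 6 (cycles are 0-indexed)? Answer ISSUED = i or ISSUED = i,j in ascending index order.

[0] i0,i1  add/sll  -- pair
[1] i2  mulh  -- WAW r2
[2] i3,i4  and/xor  -- pair
[3] i5,i6  blt/or  -- pair
[4] i7  mulh  -- no-port MUL/MUL
[5] i8,i9  mul/sub  -- pair
[6] i10,i11  bne/or  -- pair
[7] i12,i13  st/bne  -- pair

ISSUED = 10,11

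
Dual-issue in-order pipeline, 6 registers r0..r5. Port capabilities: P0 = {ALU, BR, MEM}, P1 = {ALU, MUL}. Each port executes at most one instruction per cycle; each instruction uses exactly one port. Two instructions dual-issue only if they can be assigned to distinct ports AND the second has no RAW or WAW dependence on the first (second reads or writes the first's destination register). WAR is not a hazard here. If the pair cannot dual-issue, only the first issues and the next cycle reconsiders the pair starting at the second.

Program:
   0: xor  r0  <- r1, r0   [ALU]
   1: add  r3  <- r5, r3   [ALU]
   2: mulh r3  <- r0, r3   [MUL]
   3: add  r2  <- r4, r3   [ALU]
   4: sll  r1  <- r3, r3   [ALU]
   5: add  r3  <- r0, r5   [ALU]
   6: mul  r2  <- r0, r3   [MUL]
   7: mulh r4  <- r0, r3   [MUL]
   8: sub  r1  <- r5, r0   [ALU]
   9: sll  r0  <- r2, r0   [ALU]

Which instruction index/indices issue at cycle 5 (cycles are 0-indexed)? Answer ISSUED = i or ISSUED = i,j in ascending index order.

ISSUED = 7,8

c0: i0/i1 xor;add  dual
c1: i2 mulh  RAW r3
c2: i3/i4 add;sll  dual
c3: i5 add  RAW r3
c4: i6 mul  no-port MUL/MUL
c5: i7/i8 mulh;sub  dual
c6: i9 sll  tail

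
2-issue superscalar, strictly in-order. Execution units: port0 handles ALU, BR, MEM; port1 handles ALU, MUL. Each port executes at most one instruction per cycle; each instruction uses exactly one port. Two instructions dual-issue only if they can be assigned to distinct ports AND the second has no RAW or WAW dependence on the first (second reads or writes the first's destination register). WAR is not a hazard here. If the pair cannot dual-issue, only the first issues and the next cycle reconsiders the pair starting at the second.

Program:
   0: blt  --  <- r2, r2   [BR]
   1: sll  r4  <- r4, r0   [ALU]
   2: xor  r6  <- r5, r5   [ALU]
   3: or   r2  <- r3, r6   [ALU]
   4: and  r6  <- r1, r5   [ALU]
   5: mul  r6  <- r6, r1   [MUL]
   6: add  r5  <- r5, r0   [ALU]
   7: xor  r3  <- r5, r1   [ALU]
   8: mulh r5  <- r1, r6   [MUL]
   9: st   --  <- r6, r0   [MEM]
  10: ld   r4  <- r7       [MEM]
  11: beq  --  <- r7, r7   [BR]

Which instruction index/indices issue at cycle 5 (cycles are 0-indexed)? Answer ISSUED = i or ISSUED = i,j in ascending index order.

c0: i0&i1 blt+sll  dual
c1: i2 xor  RAW r6
c2: i3&i4 or+and  dual
c3: i5&i6 mul+add  dual
c4: i7&i8 xor+mulh  dual
c5: i9 st  no-port MEM/MEM
c6: i10 ld  no-port MEM/BR
c7: i11 beq  tail

ISSUED = 9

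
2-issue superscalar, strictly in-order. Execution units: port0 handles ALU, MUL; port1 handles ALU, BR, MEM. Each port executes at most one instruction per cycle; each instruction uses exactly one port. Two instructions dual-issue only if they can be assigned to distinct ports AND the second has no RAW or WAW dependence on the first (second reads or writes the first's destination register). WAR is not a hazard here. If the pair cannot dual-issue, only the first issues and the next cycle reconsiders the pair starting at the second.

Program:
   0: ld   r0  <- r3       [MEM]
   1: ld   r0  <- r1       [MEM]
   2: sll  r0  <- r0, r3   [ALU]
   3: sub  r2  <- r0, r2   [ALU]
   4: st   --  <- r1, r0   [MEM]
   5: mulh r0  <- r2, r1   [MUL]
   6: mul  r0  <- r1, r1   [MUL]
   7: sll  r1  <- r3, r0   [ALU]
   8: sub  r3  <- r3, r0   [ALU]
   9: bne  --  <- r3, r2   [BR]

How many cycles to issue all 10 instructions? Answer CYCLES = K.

[0] i0  ld.MEM  -- no-port MEM/MEM
[1] i1  ld.MEM  -- RAW+WAW r0
[2] i2  sll.ALU  -- RAW r0
[3] i3+i4  sub.ALU+st.MEM  -- pair
[4] i5  mulh.MUL  -- no-port MUL/MUL
[5] i6  mul.MUL  -- RAW r0
[6] i7+i8  sll.ALU+sub.ALU  -- pair
[7] i9  bne.BR  -- tail

CYCLES = 8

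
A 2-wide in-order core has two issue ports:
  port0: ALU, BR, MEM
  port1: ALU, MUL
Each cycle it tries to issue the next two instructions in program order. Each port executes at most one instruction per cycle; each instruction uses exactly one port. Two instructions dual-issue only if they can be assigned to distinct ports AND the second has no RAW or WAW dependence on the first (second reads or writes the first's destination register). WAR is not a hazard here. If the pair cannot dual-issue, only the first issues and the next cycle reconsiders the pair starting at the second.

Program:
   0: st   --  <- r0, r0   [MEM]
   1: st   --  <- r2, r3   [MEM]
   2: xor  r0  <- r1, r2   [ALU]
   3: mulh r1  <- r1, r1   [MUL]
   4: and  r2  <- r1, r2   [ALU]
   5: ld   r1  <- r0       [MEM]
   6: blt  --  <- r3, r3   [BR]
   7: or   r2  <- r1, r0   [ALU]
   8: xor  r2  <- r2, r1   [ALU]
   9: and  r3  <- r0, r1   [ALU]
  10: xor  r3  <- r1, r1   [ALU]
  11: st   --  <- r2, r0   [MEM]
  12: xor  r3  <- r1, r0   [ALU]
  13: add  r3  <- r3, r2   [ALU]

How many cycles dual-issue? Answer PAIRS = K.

PAIRS = 5

c0: i0 st  no-port MEM/MEM
c1: i1+i2 st xor  pair
c2: i3 mulh  RAW r1
c3: i4+i5 and ld  pair
c4: i6+i7 blt or  pair
c5: i8+i9 xor and  pair
c6: i10+i11 xor st  pair
c7: i12 xor  RAW+WAW r3
c8: i13 add  tail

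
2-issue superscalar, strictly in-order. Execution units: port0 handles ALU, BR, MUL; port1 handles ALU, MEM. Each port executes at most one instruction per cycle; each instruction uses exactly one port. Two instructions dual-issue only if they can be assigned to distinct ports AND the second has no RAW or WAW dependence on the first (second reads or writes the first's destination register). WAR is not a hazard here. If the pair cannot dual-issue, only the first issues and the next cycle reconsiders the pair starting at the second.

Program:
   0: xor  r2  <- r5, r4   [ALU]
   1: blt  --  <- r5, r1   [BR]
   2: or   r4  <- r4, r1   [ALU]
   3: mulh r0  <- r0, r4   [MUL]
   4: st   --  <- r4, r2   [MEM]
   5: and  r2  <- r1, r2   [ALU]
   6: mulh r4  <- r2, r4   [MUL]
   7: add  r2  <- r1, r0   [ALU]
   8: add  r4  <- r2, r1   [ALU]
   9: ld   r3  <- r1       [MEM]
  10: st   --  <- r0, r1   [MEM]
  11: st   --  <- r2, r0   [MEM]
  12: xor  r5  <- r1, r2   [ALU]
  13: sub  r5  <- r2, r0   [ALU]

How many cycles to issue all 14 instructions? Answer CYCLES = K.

#0 head=0: xor/blt i0,i1 pair
#1 head=2: or i2 RAW r4
#2 head=3: mulh/st i3,i4 pair
#3 head=5: and i5 RAW r2
#4 head=6: mulh/add i6,i7 pair
#5 head=8: add/ld i8,i9 pair
#6 head=10: st i10 no-port MEM/MEM
#7 head=11: st/xor i11,i12 pair
#8 head=13: sub i13 tail

CYCLES = 9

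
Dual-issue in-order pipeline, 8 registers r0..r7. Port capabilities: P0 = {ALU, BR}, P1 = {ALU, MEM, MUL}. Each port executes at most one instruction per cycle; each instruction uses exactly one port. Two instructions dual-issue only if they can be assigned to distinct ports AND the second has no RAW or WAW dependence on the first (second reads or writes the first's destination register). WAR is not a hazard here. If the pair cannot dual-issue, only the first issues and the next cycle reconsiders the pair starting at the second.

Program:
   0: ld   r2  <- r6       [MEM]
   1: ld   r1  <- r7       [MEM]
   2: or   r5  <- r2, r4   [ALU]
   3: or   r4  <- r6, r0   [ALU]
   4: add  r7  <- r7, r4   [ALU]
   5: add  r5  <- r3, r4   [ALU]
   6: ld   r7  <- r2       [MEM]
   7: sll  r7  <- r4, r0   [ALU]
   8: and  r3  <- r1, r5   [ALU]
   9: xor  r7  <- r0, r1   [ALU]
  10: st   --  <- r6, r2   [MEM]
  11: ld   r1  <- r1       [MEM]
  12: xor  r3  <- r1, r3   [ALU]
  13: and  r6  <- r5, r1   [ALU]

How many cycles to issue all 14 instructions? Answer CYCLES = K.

[0] i0  ld  -- no-port MEM/MEM
[1] i1/i2  ld+or  -- 2-wide
[2] i3  or  -- RAW r4
[3] i4/i5  add+add  -- 2-wide
[4] i6  ld  -- WAW r7
[5] i7/i8  sll+and  -- 2-wide
[6] i9/i10  xor+st  -- 2-wide
[7] i11  ld  -- RAW r1
[8] i12/i13  xor+and  -- 2-wide

CYCLES = 9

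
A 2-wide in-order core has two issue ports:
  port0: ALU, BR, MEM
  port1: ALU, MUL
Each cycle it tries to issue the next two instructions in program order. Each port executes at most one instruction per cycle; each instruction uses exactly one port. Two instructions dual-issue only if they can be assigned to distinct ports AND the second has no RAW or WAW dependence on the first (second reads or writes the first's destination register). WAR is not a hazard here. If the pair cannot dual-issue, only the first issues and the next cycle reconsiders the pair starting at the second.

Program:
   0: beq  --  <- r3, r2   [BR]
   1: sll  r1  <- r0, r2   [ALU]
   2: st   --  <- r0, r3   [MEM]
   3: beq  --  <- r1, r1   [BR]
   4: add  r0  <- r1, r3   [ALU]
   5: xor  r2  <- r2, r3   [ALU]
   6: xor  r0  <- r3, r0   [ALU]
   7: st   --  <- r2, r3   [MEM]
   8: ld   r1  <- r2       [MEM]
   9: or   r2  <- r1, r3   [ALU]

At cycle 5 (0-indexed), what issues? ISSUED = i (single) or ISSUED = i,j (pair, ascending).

t=0 i0,i1:beq.BR+sll.ALU ; pair
t=1 i2:st.MEM ; no-port MEM/BR
t=2 i3,i4:beq.BR+add.ALU ; pair
t=3 i5,i6:xor.ALU+xor.ALU ; pair
t=4 i7:st.MEM ; no-port MEM/MEM
t=5 i8:ld.MEM ; RAW r1
t=6 i9:or.ALU ; tail

ISSUED = 8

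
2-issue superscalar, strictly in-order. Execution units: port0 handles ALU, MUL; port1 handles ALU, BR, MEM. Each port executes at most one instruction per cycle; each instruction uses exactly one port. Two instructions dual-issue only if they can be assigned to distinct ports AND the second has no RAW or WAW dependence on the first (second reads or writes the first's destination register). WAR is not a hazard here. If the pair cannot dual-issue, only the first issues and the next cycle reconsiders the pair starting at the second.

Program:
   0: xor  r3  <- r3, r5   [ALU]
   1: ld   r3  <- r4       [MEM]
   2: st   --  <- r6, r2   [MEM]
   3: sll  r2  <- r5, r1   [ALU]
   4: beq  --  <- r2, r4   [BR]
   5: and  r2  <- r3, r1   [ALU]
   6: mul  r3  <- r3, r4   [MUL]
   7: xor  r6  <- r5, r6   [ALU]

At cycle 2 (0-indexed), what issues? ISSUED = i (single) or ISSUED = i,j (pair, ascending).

ISSUED = 2,3

[0] i0  xor  -- WAW r3
[1] i1  ld  -- no-port MEM/MEM
[2] i2&i3  st/sll  -- 2-wide
[3] i4&i5  beq/and  -- 2-wide
[4] i6&i7  mul/xor  -- 2-wide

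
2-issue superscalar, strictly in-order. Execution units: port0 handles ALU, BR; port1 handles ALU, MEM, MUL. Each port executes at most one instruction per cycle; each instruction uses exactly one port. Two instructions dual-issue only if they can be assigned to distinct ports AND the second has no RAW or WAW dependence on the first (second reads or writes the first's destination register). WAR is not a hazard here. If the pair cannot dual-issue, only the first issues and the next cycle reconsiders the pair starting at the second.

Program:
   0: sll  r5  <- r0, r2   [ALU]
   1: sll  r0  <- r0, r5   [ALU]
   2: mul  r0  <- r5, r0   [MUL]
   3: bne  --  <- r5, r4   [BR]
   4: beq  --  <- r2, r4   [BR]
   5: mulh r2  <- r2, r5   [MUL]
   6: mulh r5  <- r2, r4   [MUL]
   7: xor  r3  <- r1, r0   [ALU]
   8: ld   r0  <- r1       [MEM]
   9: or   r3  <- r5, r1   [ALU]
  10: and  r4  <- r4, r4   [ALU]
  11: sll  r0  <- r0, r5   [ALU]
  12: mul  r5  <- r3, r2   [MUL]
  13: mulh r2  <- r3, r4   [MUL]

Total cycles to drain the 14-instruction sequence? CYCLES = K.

CYCLES = 9

0. sll.ALU @i0  | RAW r5
1. sll.ALU @i1  | RAW+WAW r0
2. mul.MUL/bne.BR @i2/i3  | pair
3. beq.BR/mulh.MUL @i4/i5  | pair
4. mulh.MUL/xor.ALU @i6/i7  | pair
5. ld.MEM/or.ALU @i8/i9  | pair
6. and.ALU/sll.ALU @i10/i11  | pair
7. mul.MUL @i12  | no-port MUL/MUL
8. mulh.MUL @i13  | tail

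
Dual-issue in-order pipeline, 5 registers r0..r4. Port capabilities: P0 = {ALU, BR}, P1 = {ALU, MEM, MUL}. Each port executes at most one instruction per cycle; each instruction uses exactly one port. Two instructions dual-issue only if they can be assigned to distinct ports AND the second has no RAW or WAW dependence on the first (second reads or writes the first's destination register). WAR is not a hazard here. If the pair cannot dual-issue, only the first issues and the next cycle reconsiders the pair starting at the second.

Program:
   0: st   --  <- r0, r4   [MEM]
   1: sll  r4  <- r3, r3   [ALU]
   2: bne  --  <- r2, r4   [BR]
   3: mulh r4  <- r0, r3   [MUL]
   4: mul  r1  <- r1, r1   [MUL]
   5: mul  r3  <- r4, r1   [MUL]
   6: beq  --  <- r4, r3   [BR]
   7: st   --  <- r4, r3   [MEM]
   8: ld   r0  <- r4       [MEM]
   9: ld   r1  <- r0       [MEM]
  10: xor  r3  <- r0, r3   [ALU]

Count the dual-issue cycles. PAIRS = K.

PAIRS = 4

0. st sll @i0/i1  | dual
1. bne mulh @i2/i3  | dual
2. mul @i4  | no-port MUL/MUL
3. mul @i5  | RAW r3
4. beq st @i6/i7  | dual
5. ld @i8  | no-port MEM/MEM
6. ld xor @i9/i10  | dual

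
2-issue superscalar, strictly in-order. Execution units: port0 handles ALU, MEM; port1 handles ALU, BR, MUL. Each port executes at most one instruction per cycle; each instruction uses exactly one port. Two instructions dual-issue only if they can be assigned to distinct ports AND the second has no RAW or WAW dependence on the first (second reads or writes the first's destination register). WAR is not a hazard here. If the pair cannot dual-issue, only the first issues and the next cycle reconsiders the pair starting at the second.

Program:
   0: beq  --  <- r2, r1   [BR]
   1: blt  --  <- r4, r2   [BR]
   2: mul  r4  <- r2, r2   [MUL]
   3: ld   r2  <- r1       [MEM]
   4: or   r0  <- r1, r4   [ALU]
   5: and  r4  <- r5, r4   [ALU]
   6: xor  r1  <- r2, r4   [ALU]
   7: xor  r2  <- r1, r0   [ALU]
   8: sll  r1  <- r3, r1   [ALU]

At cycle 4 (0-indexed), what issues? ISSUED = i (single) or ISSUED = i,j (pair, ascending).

  cy0 -> i0 (beq) no-port BR/BR
  cy1 -> i1 (blt) no-port BR/MUL
  cy2 -> i2&i3 (mul ld) 2-wide
  cy3 -> i4&i5 (or and) 2-wide
  cy4 -> i6 (xor) RAW r1
  cy5 -> i7&i8 (xor sll) 2-wide

ISSUED = 6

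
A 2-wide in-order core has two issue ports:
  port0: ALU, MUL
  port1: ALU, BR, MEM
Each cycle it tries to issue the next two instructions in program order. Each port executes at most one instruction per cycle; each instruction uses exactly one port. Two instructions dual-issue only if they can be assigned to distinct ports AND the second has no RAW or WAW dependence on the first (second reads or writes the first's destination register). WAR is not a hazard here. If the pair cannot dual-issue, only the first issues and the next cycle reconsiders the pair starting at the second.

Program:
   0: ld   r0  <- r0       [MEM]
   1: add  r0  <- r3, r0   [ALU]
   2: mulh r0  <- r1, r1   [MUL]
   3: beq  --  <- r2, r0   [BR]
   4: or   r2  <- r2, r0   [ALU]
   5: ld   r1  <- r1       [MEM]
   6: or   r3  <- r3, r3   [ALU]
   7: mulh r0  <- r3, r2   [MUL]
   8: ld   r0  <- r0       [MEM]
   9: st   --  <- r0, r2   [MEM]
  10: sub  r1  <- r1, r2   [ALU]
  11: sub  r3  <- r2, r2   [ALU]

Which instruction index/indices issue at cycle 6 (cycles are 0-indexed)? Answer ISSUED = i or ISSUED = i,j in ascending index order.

[0] i0  ld.MEM  -- RAW+WAW r0
[1] i1  add.ALU  -- WAW r0
[2] i2  mulh.MUL  -- RAW r0
[3] i3&i4  beq.BR+or.ALU  -- 2-wide
[4] i5&i6  ld.MEM+or.ALU  -- 2-wide
[5] i7  mulh.MUL  -- RAW+WAW r0
[6] i8  ld.MEM  -- no-port MEM/MEM
[7] i9&i10  st.MEM+sub.ALU  -- 2-wide
[8] i11  sub.ALU  -- tail

ISSUED = 8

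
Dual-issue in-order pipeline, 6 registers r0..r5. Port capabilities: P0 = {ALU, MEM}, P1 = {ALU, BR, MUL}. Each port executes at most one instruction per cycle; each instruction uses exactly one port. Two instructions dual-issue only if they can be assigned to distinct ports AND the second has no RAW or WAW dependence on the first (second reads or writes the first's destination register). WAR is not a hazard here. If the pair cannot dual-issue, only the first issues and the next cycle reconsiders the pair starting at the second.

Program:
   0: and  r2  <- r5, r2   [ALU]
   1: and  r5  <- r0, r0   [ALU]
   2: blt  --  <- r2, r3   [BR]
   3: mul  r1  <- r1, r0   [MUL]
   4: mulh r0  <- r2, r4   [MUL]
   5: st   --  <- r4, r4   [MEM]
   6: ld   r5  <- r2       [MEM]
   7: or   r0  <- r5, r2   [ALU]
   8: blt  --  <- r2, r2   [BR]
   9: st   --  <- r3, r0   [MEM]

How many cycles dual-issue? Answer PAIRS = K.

#0 head=0: and.ALU;and.ALU i0,i1 2-wide
#1 head=2: blt.BR i2 no-port BR/MUL
#2 head=3: mul.MUL i3 no-port MUL/MUL
#3 head=4: mulh.MUL;st.MEM i4,i5 2-wide
#4 head=6: ld.MEM i6 RAW r5
#5 head=7: or.ALU;blt.BR i7,i8 2-wide
#6 head=9: st.MEM i9 tail

PAIRS = 3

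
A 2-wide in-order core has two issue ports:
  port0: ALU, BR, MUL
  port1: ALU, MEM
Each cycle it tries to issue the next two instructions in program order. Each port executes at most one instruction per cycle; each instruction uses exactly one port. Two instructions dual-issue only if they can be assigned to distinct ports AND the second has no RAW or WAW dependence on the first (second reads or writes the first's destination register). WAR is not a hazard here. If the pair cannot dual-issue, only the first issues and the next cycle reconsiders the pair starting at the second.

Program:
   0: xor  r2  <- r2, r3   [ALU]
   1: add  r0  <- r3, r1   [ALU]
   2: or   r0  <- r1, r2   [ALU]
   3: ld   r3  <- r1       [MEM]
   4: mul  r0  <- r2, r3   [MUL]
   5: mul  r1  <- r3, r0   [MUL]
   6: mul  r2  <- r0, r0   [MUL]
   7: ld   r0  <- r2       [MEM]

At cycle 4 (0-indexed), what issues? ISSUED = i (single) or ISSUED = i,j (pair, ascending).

ISSUED = 6

0. xor/add @i0+i1  | pair
1. or/ld @i2+i3  | pair
2. mul @i4  | no-port MUL/MUL
3. mul @i5  | no-port MUL/MUL
4. mul @i6  | RAW r2
5. ld @i7  | tail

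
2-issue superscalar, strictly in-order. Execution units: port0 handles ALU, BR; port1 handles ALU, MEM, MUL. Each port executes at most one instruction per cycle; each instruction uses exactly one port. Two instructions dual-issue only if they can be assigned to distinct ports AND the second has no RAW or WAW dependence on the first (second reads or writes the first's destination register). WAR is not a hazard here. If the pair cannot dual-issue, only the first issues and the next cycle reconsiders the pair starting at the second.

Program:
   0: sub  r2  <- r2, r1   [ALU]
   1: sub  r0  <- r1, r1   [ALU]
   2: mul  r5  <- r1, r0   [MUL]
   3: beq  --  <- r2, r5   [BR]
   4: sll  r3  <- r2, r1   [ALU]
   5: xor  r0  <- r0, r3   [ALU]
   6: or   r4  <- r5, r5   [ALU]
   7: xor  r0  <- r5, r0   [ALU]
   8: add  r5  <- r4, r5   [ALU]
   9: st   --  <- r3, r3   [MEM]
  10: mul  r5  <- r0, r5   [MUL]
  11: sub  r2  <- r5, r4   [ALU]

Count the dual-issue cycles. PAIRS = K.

PAIRS = 4

c0: i0,i1 sub.ALU+sub.ALU  2-wide
c1: i2 mul.MUL  RAW r5
c2: i3,i4 beq.BR+sll.ALU  2-wide
c3: i5,i6 xor.ALU+or.ALU  2-wide
c4: i7,i8 xor.ALU+add.ALU  2-wide
c5: i9 st.MEM  no-port MEM/MUL
c6: i10 mul.MUL  RAW r5
c7: i11 sub.ALU  tail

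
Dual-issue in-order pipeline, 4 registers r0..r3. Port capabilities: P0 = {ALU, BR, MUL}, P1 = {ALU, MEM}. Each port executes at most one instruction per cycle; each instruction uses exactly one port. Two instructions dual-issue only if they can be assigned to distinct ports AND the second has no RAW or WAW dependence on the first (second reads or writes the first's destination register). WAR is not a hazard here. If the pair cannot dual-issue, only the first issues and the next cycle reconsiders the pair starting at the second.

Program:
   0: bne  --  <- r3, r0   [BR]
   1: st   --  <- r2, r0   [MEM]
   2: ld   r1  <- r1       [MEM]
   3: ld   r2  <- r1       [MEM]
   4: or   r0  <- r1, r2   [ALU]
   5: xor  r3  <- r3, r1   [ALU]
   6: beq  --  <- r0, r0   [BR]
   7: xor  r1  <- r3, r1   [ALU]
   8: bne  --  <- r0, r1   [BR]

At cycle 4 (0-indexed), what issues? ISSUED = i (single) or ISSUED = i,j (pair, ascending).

ISSUED = 6,7

#0 head=0: bne.BR;st.MEM i0,i1 2-wide
#1 head=2: ld.MEM i2 no-port MEM/MEM
#2 head=3: ld.MEM i3 RAW r2
#3 head=4: or.ALU;xor.ALU i4,i5 2-wide
#4 head=6: beq.BR;xor.ALU i6,i7 2-wide
#5 head=8: bne.BR i8 tail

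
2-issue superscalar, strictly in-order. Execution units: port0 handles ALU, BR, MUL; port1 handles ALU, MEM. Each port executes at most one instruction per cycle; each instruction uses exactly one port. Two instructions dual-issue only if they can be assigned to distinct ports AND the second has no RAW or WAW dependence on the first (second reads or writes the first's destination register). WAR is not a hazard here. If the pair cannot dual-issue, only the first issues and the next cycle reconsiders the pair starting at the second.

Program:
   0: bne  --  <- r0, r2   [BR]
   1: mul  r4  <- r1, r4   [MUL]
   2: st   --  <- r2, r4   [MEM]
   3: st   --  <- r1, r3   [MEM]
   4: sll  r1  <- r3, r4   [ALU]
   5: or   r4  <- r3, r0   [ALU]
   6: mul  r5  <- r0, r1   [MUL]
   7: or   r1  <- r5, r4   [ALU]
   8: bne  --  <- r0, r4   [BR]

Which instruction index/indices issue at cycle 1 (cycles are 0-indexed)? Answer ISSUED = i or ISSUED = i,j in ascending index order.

ISSUED = 1

#0 head=0: bne i0 no-port BR/MUL
#1 head=1: mul i1 RAW r4
#2 head=2: st i2 no-port MEM/MEM
#3 head=3: st/sll i3+i4 2-wide
#4 head=5: or/mul i5+i6 2-wide
#5 head=7: or/bne i7+i8 2-wide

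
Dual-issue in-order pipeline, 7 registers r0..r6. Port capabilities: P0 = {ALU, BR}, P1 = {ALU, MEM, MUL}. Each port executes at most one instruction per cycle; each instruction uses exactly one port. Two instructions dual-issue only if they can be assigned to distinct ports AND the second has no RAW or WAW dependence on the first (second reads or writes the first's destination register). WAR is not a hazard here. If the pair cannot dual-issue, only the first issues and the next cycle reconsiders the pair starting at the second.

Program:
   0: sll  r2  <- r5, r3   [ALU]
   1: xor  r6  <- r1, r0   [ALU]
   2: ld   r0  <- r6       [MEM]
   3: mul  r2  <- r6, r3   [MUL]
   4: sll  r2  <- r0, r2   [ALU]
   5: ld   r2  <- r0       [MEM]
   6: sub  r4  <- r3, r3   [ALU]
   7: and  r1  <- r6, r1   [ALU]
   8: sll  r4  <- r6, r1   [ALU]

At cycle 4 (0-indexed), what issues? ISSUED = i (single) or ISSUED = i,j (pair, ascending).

ISSUED = 5,6

[0] i0/i1  sll;xor  -- dual
[1] i2  ld  -- no-port MEM/MUL
[2] i3  mul  -- RAW+WAW r2
[3] i4  sll  -- WAW r2
[4] i5/i6  ld;sub  -- dual
[5] i7  and  -- RAW r1
[6] i8  sll  -- tail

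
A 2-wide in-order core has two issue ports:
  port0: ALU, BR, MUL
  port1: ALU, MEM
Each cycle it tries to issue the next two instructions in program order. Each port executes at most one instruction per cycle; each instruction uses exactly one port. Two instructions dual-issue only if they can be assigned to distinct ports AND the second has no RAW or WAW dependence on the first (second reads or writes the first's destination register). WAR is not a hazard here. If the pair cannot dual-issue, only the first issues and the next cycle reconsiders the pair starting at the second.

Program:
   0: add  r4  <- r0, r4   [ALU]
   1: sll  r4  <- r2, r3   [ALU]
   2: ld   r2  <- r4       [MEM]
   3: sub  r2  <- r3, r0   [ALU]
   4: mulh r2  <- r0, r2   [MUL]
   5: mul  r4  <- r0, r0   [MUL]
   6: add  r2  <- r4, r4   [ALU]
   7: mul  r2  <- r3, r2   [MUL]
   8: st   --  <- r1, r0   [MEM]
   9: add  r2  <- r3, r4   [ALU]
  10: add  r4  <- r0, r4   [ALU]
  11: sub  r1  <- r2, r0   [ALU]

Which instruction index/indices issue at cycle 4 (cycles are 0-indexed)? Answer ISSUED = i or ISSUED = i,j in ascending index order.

#0 head=0: add i0 WAW r4
#1 head=1: sll i1 RAW r4
#2 head=2: ld i2 WAW r2
#3 head=3: sub i3 RAW+WAW r2
#4 head=4: mulh i4 no-port MUL/MUL
#5 head=5: mul i5 RAW r4
#6 head=6: add i6 RAW+WAW r2
#7 head=7: mul/st i7&i8 2-wide
#8 head=9: add/add i9&i10 2-wide
#9 head=11: sub i11 tail

ISSUED = 4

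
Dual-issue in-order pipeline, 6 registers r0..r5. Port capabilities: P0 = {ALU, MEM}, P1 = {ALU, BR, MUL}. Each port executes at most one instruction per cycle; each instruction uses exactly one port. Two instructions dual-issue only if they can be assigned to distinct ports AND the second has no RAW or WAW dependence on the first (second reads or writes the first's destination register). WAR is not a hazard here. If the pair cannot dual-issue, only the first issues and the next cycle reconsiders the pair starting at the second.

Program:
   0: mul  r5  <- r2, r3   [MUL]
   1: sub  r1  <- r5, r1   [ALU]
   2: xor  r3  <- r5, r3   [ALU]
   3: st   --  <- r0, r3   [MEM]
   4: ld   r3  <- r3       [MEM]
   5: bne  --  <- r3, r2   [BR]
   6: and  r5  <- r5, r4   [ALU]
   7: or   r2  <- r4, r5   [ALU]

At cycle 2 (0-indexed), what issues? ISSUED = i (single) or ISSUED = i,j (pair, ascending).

[0] i0  mul.MUL  -- RAW r5
[1] i1/i2  sub.ALU xor.ALU  -- pair
[2] i3  st.MEM  -- no-port MEM/MEM
[3] i4  ld.MEM  -- RAW r3
[4] i5/i6  bne.BR and.ALU  -- pair
[5] i7  or.ALU  -- tail

ISSUED = 3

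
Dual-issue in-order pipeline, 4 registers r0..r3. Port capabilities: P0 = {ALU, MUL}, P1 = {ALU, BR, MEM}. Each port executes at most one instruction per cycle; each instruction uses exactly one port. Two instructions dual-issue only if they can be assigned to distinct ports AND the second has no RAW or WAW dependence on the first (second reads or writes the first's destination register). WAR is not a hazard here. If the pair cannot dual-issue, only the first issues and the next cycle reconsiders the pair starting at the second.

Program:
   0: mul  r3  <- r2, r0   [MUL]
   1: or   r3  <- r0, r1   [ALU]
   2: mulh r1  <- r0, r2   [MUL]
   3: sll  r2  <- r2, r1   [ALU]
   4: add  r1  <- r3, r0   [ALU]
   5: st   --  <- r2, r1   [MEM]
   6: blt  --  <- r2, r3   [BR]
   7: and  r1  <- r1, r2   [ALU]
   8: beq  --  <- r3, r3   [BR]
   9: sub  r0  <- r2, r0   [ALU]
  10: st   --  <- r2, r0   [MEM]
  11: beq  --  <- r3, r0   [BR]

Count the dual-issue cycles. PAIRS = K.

c0: i0 mul.MUL  WAW r3
c1: i1+i2 or.ALU mulh.MUL  pair
c2: i3+i4 sll.ALU add.ALU  pair
c3: i5 st.MEM  no-port MEM/BR
c4: i6+i7 blt.BR and.ALU  pair
c5: i8+i9 beq.BR sub.ALU  pair
c6: i10 st.MEM  no-port MEM/BR
c7: i11 beq.BR  tail

PAIRS = 4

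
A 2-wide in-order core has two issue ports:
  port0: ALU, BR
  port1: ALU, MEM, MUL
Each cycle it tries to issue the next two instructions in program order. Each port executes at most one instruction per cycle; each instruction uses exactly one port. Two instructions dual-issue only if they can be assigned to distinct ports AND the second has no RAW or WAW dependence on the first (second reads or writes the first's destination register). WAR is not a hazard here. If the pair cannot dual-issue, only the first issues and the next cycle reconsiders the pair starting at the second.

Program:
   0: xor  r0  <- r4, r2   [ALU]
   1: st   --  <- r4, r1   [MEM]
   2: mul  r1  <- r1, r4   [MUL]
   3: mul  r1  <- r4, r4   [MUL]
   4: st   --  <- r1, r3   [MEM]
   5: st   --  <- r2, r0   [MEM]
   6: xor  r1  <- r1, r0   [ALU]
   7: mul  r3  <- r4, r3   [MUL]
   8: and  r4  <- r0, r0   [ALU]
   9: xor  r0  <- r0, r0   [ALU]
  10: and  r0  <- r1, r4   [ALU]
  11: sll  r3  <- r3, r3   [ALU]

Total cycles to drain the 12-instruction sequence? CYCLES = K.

CYCLES = 8

#0 head=0: xor;st i0+i1 2-wide
#1 head=2: mul i2 no-port MUL/MUL
#2 head=3: mul i3 no-port MUL/MEM
#3 head=4: st i4 no-port MEM/MEM
#4 head=5: st;xor i5+i6 2-wide
#5 head=7: mul;and i7+i8 2-wide
#6 head=9: xor i9 WAW r0
#7 head=10: and;sll i10+i11 2-wide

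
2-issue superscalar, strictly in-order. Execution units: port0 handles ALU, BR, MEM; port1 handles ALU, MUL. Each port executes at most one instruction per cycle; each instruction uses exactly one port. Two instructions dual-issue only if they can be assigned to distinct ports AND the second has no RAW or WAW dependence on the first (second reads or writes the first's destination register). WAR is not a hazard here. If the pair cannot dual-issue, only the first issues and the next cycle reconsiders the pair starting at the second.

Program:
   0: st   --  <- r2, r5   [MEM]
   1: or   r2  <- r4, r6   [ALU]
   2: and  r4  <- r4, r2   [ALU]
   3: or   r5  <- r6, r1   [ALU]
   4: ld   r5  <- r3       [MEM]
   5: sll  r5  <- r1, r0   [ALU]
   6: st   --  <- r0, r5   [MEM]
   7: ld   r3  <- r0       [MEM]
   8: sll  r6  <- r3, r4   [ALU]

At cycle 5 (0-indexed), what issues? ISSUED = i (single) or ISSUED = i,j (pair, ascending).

c0: i0&i1 st.MEM/or.ALU  dual
c1: i2&i3 and.ALU/or.ALU  dual
c2: i4 ld.MEM  WAW r5
c3: i5 sll.ALU  RAW r5
c4: i6 st.MEM  no-port MEM/MEM
c5: i7 ld.MEM  RAW r3
c6: i8 sll.ALU  tail

ISSUED = 7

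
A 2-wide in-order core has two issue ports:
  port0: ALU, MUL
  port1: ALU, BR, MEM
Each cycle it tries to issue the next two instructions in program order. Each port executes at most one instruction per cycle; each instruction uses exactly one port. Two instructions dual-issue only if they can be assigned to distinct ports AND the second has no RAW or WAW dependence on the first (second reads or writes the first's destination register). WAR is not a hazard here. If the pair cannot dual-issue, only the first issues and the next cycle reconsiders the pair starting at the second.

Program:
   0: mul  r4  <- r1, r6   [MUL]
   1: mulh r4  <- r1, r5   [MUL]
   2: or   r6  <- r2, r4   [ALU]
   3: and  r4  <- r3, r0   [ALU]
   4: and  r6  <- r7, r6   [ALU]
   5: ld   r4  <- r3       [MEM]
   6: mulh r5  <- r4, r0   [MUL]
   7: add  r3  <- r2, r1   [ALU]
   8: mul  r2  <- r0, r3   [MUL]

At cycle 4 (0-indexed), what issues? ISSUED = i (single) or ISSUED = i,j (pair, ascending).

ISSUED = 6,7

c0: i0 mul.MUL  no-port MUL/MUL
c1: i1 mulh.MUL  RAW r4
c2: i2&i3 or.ALU;and.ALU  pair
c3: i4&i5 and.ALU;ld.MEM  pair
c4: i6&i7 mulh.MUL;add.ALU  pair
c5: i8 mul.MUL  tail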